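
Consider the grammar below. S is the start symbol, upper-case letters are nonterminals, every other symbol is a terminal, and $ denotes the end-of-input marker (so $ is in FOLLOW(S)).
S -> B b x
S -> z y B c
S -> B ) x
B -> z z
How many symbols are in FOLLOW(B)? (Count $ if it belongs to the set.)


S is the start symbol and does not occur in any rule body, so FOLLOW(S) = {$}.
Examining every occurrence of B in a rule body:
  S -> B b x : B is followed by terminal 'b' -> add 'b'
  S -> z y B c : B is followed by terminal 'c' -> add 'c'
  S -> B ) x : B is followed by terminal ')' -> add ')'
  B -> z z : B does not occur in the body -> contributes nothing
FOLLOW(B) = {), b, c}
Count: 3

3


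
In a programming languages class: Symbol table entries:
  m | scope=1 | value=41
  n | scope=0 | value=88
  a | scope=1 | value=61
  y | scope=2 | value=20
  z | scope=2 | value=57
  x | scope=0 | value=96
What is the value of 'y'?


Searching symbol table for 'y':
  m | scope=1 | value=41
  n | scope=0 | value=88
  a | scope=1 | value=61
  y | scope=2 | value=20 <- MATCH
  z | scope=2 | value=57
  x | scope=0 | value=96
Found 'y' at scope 2 with value 20

20


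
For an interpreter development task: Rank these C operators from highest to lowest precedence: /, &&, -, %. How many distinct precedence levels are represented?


Looking up precedence for each operator:
  / -> precedence 6
  && -> precedence 2
  - -> precedence 5
  % -> precedence 6
Sorted highest to lowest: /, %, -, &&
Distinct precedence values: [6, 5, 2]
Number of distinct levels: 3

3


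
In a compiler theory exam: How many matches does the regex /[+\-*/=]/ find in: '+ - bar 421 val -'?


Pattern: /[+\-*/=]/ (operators)
Input: '+ - bar 421 val -'
Scanning for matches:
  Match 1: '+'
  Match 2: '-'
  Match 3: '-'
Total matches: 3

3


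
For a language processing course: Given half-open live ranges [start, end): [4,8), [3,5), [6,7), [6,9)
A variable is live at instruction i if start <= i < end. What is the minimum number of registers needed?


Live ranges:
  Var0: [4, 8)
  Var1: [3, 5)
  Var2: [6, 7)
  Var3: [6, 9)
Sweep-line events (position, delta, active):
  pos=3 start -> active=1
  pos=4 start -> active=2
  pos=5 end -> active=1
  pos=6 start -> active=2
  pos=6 start -> active=3
  pos=7 end -> active=2
  pos=8 end -> active=1
  pos=9 end -> active=0
Maximum simultaneous active: 3
Minimum registers needed: 3

3


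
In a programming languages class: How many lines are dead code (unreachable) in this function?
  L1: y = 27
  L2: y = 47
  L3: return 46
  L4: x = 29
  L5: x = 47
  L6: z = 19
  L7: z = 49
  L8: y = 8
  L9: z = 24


Analyzing control flow:
  L1: reachable (before return)
  L2: reachable (before return)
  L3: reachable (return statement)
  L4: DEAD (after return at L3)
  L5: DEAD (after return at L3)
  L6: DEAD (after return at L3)
  L7: DEAD (after return at L3)
  L8: DEAD (after return at L3)
  L9: DEAD (after return at L3)
Return at L3, total lines = 9
Dead lines: L4 through L9
Count: 6

6


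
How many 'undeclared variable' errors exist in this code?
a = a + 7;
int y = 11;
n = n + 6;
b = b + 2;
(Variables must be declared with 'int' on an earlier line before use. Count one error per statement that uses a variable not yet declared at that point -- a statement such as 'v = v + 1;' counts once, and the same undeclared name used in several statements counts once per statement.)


Scanning code line by line:
  Line 1: use 'a' -> ERROR (undeclared)
  Line 2: declare 'y' -> declared = ['y']
  Line 3: use 'n' -> ERROR (undeclared)
  Line 4: use 'b' -> ERROR (undeclared)
Total undeclared variable errors: 3

3


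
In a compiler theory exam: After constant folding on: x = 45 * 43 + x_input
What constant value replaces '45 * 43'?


Identifying constant sub-expression:
  Original: x = 45 * 43 + x_input
  45 and 43 are both compile-time constants
  Evaluating: 45 * 43 = 1935
  After folding: x = 1935 + x_input

1935


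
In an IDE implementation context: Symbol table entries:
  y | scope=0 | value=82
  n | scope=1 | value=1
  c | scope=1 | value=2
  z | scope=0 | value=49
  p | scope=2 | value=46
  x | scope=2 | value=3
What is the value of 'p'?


Searching symbol table for 'p':
  y | scope=0 | value=82
  n | scope=1 | value=1
  c | scope=1 | value=2
  z | scope=0 | value=49
  p | scope=2 | value=46 <- MATCH
  x | scope=2 | value=3
Found 'p' at scope 2 with value 46

46


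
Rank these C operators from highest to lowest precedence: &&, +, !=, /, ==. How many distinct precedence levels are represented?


Looking up precedence for each operator:
  && -> precedence 2
  + -> precedence 5
  != -> precedence 3
  / -> precedence 6
  == -> precedence 3
Sorted highest to lowest: /, +, !=, ==, &&
Distinct precedence values: [6, 5, 3, 2]
Number of distinct levels: 4

4


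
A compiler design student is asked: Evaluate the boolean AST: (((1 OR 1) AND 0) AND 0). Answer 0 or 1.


Step 1: Evaluate inner node
  1 OR 1 = 1
Step 2: Evaluate next node
  1 AND 0 = 0
Step 3: Evaluate root node
  0 AND 0 = 0

0


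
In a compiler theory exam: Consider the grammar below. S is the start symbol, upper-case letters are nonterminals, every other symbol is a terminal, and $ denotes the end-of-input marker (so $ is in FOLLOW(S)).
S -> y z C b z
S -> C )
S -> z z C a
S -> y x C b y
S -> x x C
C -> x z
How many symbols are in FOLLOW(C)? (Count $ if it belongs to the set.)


S is the start symbol and does not occur in any rule body, so FOLLOW(S) = {$}.
Examining every occurrence of C in a rule body:
  S -> y z C b z : C is followed by terminal 'b' -> add 'b'
  S -> C ) : C is followed by terminal ')' -> add ')'
  S -> z z C a : C is followed by terminal 'a' -> add 'a'
  S -> y x C b y : C is followed by terminal 'b' -> add 'b' (already in the set)
  S -> x x C : C is at the right end -> add FOLLOW(S) = {$}
  C -> x z : C does not occur in the body -> contributes nothing
FOLLOW(C) = {), a, b, $}
Count: 4

4


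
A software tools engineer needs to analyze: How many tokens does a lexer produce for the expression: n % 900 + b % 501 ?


Scanning 'n % 900 + b % 501'
Token 1: 'n' -> identifier
Token 2: '%' -> operator
Token 3: '900' -> integer_literal
Token 4: '+' -> operator
Token 5: 'b' -> identifier
Token 6: '%' -> operator
Token 7: '501' -> integer_literal
Total tokens: 7

7


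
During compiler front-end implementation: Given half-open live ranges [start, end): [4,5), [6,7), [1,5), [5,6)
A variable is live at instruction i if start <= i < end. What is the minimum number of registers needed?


Live ranges:
  Var0: [4, 5)
  Var1: [6, 7)
  Var2: [1, 5)
  Var3: [5, 6)
Sweep-line events (position, delta, active):
  pos=1 start -> active=1
  pos=4 start -> active=2
  pos=5 end -> active=1
  pos=5 end -> active=0
  pos=5 start -> active=1
  pos=6 end -> active=0
  pos=6 start -> active=1
  pos=7 end -> active=0
Maximum simultaneous active: 2
Minimum registers needed: 2

2


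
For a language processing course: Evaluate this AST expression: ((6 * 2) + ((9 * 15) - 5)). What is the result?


Expression: ((6 * 2) + ((9 * 15) - 5))
Evaluating step by step:
  6 * 2 = 12
  9 * 15 = 135
  135 - 5 = 130
  12 + 130 = 142
Result: 142

142


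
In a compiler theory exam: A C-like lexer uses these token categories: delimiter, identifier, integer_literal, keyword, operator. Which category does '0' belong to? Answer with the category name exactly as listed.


Token: '0'
Checking categories:
  identifier: no
  integer_literal: YES
  operator: no
  keyword: no
  delimiter: no
Category: integer_literal

integer_literal


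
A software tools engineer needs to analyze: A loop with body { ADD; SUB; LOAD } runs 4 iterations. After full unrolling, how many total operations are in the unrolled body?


Loop body operations: ADD, SUB, LOAD (3 ops per iteration)
Unrolling 4 iterations:
  Iteration 1: ADD, SUB, LOAD (3 ops)
  Iteration 2: ADD, SUB, LOAD (3 ops)
  Iteration 3: ADD, SUB, LOAD (3 ops)
  Iteration 4: ADD, SUB, LOAD (3 ops)
Total: 4 iterations * 3 ops/iter = 12 operations

12


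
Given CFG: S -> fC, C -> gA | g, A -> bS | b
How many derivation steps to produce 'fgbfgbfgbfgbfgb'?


Grammar: S -> fC, C -> gA | g, A -> bS | b
Deriving 'fgbfgbfgbfgbfgb':
Step 1: S -> fC => fC
Step 2: C -> gA => fgA
Step 3: A -> bS => fgbS
Step 4: S -> fC => fgbfC
Step 5: C -> gA => fgbfgA
Step 6: A -> bS => fgbfgbS
Step 7: S -> fC => fgbfgbfC
Step 8: C -> gA => fgbfgbfgA
Step 9: A -> bS => fgbfgbfgbS
Step 10: S -> fC => fgbfgbfgbfC
Step 11: C -> gA => fgbfgbfgbfgA
Step 12: A -> bS => fgbfgbfgbfgbS
Step 13: S -> fC => fgbfgbfgbfgbfC
Step 14: C -> gA => fgbfgbfgbfgbfgA
Step 15: A -> b => fgbfgbfgbfgbfgb
Total derivation steps: 15

15


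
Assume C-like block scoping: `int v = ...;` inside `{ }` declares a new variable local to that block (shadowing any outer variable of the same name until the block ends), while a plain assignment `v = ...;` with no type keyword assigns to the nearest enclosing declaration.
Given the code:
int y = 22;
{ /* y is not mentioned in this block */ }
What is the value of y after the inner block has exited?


Analyzing scoping rules:
Outer scope: declares y = 22
Inner block: y is neither redeclared nor assigned -> unchanged
After the block -> 22
Result: 22

22


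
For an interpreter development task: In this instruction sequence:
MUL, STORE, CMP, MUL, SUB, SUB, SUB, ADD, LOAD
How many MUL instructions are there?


Scanning instruction sequence for MUL:
  Position 1: MUL <- MATCH
  Position 2: STORE
  Position 3: CMP
  Position 4: MUL <- MATCH
  Position 5: SUB
  Position 6: SUB
  Position 7: SUB
  Position 8: ADD
  Position 9: LOAD
Matches at positions: [1, 4]
Total MUL count: 2

2


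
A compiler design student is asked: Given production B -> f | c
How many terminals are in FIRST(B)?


Production: B -> f | c
Examining each alternative for leading terminals:
  B -> f : first terminal = 'f'
  B -> c : first terminal = 'c'
FIRST(B) = {c, f}
Count: 2

2


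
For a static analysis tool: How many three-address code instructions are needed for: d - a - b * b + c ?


Expression: d - a - b * b + c
Generating three-address code (respecting * over +/- precedence):
  Instruction 1: t1 = b * b
  Instruction 2: t2 = d - a
  Instruction 3: t3 = t2 - t1
  Instruction 4: t4 = t3 + c
Total instructions: 4

4


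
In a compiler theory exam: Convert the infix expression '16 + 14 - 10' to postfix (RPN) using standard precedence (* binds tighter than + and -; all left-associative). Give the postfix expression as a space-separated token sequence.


Applying the shunting-yard algorithm:
  Operand 16 -> output
  Push '+' onto operator stack -> op-stack: [+]
  Operand 14 -> output
  See '-' (prec 1); top '+' (prec 1) >= it -> pop '+' to output
  Push '-' onto operator stack -> op-stack: [-]
  Operand 10 -> output
  End of input: pop '-' to output
Postfix result: 16 14 + 10 -

16 14 + 10 -


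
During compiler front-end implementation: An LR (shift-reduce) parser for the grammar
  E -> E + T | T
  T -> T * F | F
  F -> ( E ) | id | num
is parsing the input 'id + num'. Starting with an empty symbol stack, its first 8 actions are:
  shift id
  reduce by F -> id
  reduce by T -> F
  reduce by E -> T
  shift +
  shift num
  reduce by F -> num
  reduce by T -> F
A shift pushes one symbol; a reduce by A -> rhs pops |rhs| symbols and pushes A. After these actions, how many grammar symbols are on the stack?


Tracking the symbol stack through each action:
  Action 1: shift 'id' : push -> stack = [id] (size 1)
  Action 2: reduce by F -> id : pop 1, push F -> stack = [F] (size 1)
  Action 3: reduce by T -> F : pop 1, push T -> stack = [T] (size 1)
  Action 4: reduce by E -> T : pop 1, push E -> stack = [E] (size 1)
  Action 5: shift '+' : push -> stack = [E, +] (size 2)
  Action 6: shift 'num' : push -> stack = [E, +, num] (size 3)
  Action 7: reduce by F -> num : pop 1, push F -> stack = [E, +, F] (size 3)
  Action 8: reduce by T -> F : pop 1, push T -> stack = [E, +, T] (size 3)
Final stack size: 3

3


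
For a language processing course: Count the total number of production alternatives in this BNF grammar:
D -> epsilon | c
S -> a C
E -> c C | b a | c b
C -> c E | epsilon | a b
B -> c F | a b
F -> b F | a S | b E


Counting alternatives per rule:
  D: 2 alternative(s)
  S: 1 alternative(s)
  E: 3 alternative(s)
  C: 3 alternative(s)
  B: 2 alternative(s)
  F: 3 alternative(s)
Sum: 2 + 1 + 3 + 3 + 2 + 3 = 14

14


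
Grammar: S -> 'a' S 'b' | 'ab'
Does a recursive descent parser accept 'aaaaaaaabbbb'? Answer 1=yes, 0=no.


Grammar accepts strings of the form a^n b^n (n >= 1)
Word: 'aaaaaaaabbbb'
Counting: 8 a's and 4 b's
Check: 8 == 4? No
Mismatch: a-count != b-count
Rejected

0


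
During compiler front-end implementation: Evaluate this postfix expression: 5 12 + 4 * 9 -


Processing tokens left to right:
Push 5, Push 12
Pop 5 and 12, compute 5 + 12 = 17, push 17
Push 4
Pop 17 and 4, compute 17 * 4 = 68, push 68
Push 9
Pop 68 and 9, compute 68 - 9 = 59, push 59
Stack result: 59

59


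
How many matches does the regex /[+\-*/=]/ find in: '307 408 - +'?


Pattern: /[+\-*/=]/ (operators)
Input: '307 408 - +'
Scanning for matches:
  Match 1: '-'
  Match 2: '+'
Total matches: 2

2


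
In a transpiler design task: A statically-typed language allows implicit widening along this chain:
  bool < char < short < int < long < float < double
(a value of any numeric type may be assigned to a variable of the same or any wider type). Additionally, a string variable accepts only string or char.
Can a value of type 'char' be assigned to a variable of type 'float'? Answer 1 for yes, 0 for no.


Target variable type: float
Source value type: char
Numeric ranks: char=1, float=5
Widening allowed iff rank(source) <= rank(target): 1 <= 5? Yes
Result: 1

1


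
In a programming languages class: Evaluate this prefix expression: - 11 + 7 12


Parsing prefix expression: - 11 + 7 12
Step 1: Innermost operation '+ 7 12'
  7 + 12 = 19
Step 2: Outer operation '- 11 [19]'
  11 - 19 = -8

-8


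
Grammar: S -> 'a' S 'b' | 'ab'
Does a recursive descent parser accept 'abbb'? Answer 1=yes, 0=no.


Grammar accepts strings of the form a^n b^n (n >= 1)
Word: 'abbb'
Counting: 1 a's and 3 b's
Check: 1 == 3? No
Mismatch: a-count != b-count
Rejected

0


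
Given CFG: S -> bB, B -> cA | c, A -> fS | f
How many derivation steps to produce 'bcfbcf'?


Grammar: S -> bB, B -> cA | c, A -> fS | f
Deriving 'bcfbcf':
Step 1: S -> bB => bB
Step 2: B -> cA => bcA
Step 3: A -> fS => bcfS
Step 4: S -> bB => bcfbB
Step 5: B -> cA => bcfbcA
Step 6: A -> f => bcfbcf
Total derivation steps: 6

6


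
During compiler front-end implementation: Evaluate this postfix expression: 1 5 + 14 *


Processing tokens left to right:
Push 1, Push 5
Pop 1 and 5, compute 1 + 5 = 6, push 6
Push 14
Pop 6 and 14, compute 6 * 14 = 84, push 84
Stack result: 84

84


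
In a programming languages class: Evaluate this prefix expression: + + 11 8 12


Parsing prefix expression: + + 11 8 12
Step 1: Innermost operation '+ 11 8'
  11 + 8 = 19
Step 2: Outer operation '+ [19] 12'
  19 + 12 = 31

31


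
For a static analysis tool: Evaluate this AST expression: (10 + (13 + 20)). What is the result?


Expression: (10 + (13 + 20))
Evaluating step by step:
  13 + 20 = 33
  10 + 33 = 43
Result: 43

43


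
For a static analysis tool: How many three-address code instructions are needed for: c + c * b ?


Expression: c + c * b
Generating three-address code (respecting * over +/- precedence):
  Instruction 1: t1 = c * b
  Instruction 2: t2 = c + t1
Total instructions: 2

2


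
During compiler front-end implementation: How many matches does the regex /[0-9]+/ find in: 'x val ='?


Pattern: /[0-9]+/ (int literals)
Input: 'x val ='
Scanning for matches:
Total matches: 0

0


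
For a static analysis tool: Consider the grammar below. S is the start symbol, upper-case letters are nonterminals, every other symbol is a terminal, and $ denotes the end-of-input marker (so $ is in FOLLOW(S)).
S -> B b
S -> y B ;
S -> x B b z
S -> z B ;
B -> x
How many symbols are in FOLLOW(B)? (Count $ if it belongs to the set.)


S is the start symbol and does not occur in any rule body, so FOLLOW(S) = {$}.
Examining every occurrence of B in a rule body:
  S -> B b : B is followed by terminal 'b' -> add 'b'
  S -> y B ; : B is followed by terminal ';' -> add ';'
  S -> x B b z : B is followed by terminal 'b' -> add 'b' (already in the set)
  S -> z B ; : B is followed by terminal ';' -> add ';' (already in the set)
  B -> x : B does not occur in the body -> contributes nothing
FOLLOW(B) = {;, b}
Count: 2

2


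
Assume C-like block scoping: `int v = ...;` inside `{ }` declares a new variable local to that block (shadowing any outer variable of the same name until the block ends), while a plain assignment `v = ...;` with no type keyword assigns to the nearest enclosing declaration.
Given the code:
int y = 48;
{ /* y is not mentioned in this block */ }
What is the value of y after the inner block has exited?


Analyzing scoping rules:
Outer scope: declares y = 48
Inner block: y is neither redeclared nor assigned -> unchanged
After the block -> 48
Result: 48

48


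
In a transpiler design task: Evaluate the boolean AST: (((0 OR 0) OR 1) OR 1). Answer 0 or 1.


Step 1: Evaluate inner node
  0 OR 0 = 0
Step 2: Evaluate next node
  0 OR 1 = 1
Step 3: Evaluate root node
  1 OR 1 = 1

1


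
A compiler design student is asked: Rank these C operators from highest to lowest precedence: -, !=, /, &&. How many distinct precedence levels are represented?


Looking up precedence for each operator:
  - -> precedence 5
  != -> precedence 3
  / -> precedence 6
  && -> precedence 2
Sorted highest to lowest: /, -, !=, &&
Distinct precedence values: [6, 5, 3, 2]
Number of distinct levels: 4

4


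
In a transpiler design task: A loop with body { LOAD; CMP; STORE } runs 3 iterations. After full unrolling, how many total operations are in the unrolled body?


Loop body operations: LOAD, CMP, STORE (3 ops per iteration)
Unrolling 3 iterations:
  Iteration 1: LOAD, CMP, STORE (3 ops)
  Iteration 2: LOAD, CMP, STORE (3 ops)
  Iteration 3: LOAD, CMP, STORE (3 ops)
Total: 3 iterations * 3 ops/iter = 9 operations

9


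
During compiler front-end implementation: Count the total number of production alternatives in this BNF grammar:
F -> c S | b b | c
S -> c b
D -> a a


Counting alternatives per rule:
  F: 3 alternative(s)
  S: 1 alternative(s)
  D: 1 alternative(s)
Sum: 3 + 1 + 1 = 5

5


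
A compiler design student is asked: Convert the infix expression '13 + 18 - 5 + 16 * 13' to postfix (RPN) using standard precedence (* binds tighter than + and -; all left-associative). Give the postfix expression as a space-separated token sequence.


Applying the shunting-yard algorithm:
  Operand 13 -> output
  Push '+' onto operator stack -> op-stack: [+]
  Operand 18 -> output
  See '-' (prec 1); top '+' (prec 1) >= it -> pop '+' to output
  Push '-' onto operator stack -> op-stack: [-]
  Operand 5 -> output
  See '+' (prec 1); top '-' (prec 1) >= it -> pop '-' to output
  Push '+' onto operator stack -> op-stack: [+]
  Operand 16 -> output
  Push '*' onto operator stack -> op-stack: [+, *]
  Operand 13 -> output
  End of input: pop '*' to output
  End of input: pop '+' to output
Postfix result: 13 18 + 5 - 16 13 * +

13 18 + 5 - 16 13 * +


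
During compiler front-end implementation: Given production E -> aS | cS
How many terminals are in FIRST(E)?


Production: E -> aS | cS
Examining each alternative for leading terminals:
  E -> aS : first terminal = 'a'
  E -> cS : first terminal = 'c'
FIRST(E) = {a, c}
Count: 2

2


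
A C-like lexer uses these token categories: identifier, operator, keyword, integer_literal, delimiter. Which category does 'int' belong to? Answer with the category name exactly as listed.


Token: 'int'
Checking categories:
  identifier: no
  integer_literal: no
  operator: no
  keyword: YES
  delimiter: no
Category: keyword

keyword


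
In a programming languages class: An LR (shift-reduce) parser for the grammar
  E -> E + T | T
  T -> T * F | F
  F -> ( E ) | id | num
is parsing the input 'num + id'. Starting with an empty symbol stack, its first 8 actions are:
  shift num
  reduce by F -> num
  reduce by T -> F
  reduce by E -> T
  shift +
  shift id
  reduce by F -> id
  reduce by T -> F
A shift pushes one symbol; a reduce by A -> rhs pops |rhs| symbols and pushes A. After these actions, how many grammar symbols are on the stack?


Tracking the symbol stack through each action:
  Action 1: shift 'num' : push -> stack = [num] (size 1)
  Action 2: reduce by F -> num : pop 1, push F -> stack = [F] (size 1)
  Action 3: reduce by T -> F : pop 1, push T -> stack = [T] (size 1)
  Action 4: reduce by E -> T : pop 1, push E -> stack = [E] (size 1)
  Action 5: shift '+' : push -> stack = [E, +] (size 2)
  Action 6: shift 'id' : push -> stack = [E, +, id] (size 3)
  Action 7: reduce by F -> id : pop 1, push F -> stack = [E, +, F] (size 3)
  Action 8: reduce by T -> F : pop 1, push T -> stack = [E, +, T] (size 3)
Final stack size: 3

3


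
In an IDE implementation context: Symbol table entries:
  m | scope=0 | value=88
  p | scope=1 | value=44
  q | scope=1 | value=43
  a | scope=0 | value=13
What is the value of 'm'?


Searching symbol table for 'm':
  m | scope=0 | value=88 <- MATCH
  p | scope=1 | value=44
  q | scope=1 | value=43
  a | scope=0 | value=13
Found 'm' at scope 0 with value 88

88


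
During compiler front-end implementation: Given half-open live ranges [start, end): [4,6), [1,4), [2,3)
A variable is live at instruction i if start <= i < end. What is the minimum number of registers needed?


Live ranges:
  Var0: [4, 6)
  Var1: [1, 4)
  Var2: [2, 3)
Sweep-line events (position, delta, active):
  pos=1 start -> active=1
  pos=2 start -> active=2
  pos=3 end -> active=1
  pos=4 end -> active=0
  pos=4 start -> active=1
  pos=6 end -> active=0
Maximum simultaneous active: 2
Minimum registers needed: 2

2


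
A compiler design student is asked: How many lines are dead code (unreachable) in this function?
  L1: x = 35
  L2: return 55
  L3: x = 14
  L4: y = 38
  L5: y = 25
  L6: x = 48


Analyzing control flow:
  L1: reachable (before return)
  L2: reachable (return statement)
  L3: DEAD (after return at L2)
  L4: DEAD (after return at L2)
  L5: DEAD (after return at L2)
  L6: DEAD (after return at L2)
Return at L2, total lines = 6
Dead lines: L3 through L6
Count: 4

4


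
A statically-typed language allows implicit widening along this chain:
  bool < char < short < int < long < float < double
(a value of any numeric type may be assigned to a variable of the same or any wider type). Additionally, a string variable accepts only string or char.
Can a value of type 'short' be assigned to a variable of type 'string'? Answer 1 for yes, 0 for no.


Target variable type: string
Source value type: short
Rule: string accepts only {string, char}
  source 'short' in {string, char}? No
Result: 0

0


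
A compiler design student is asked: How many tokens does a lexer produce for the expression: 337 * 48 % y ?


Scanning '337 * 48 % y'
Token 1: '337' -> integer_literal
Token 2: '*' -> operator
Token 3: '48' -> integer_literal
Token 4: '%' -> operator
Token 5: 'y' -> identifier
Total tokens: 5

5


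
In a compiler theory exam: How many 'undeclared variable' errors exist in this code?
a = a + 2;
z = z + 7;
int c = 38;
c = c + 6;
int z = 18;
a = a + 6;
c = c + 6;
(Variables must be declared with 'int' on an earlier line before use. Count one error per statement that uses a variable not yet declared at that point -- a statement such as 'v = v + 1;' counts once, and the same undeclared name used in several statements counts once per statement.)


Scanning code line by line:
  Line 1: use 'a' -> ERROR (undeclared)
  Line 2: use 'z' -> ERROR (undeclared)
  Line 3: declare 'c' -> declared = ['c']
  Line 4: use 'c' -> OK (declared)
  Line 5: declare 'z' -> declared = ['c', 'z']
  Line 6: use 'a' -> ERROR (undeclared)
  Line 7: use 'c' -> OK (declared)
Total undeclared variable errors: 3

3


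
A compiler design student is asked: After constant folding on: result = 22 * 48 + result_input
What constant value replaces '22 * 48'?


Identifying constant sub-expression:
  Original: result = 22 * 48 + result_input
  22 and 48 are both compile-time constants
  Evaluating: 22 * 48 = 1056
  After folding: result = 1056 + result_input

1056


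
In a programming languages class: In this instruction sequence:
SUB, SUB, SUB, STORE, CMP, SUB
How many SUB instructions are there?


Scanning instruction sequence for SUB:
  Position 1: SUB <- MATCH
  Position 2: SUB <- MATCH
  Position 3: SUB <- MATCH
  Position 4: STORE
  Position 5: CMP
  Position 6: SUB <- MATCH
Matches at positions: [1, 2, 3, 6]
Total SUB count: 4

4


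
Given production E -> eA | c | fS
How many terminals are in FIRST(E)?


Production: E -> eA | c | fS
Examining each alternative for leading terminals:
  E -> eA : first terminal = 'e'
  E -> c : first terminal = 'c'
  E -> fS : first terminal = 'f'
FIRST(E) = {c, e, f}
Count: 3

3


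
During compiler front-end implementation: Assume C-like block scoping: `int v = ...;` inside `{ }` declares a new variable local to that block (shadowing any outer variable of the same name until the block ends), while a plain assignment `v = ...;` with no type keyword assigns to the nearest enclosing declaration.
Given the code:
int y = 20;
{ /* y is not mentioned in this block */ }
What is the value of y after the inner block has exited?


Analyzing scoping rules:
Outer scope: declares y = 20
Inner block: y is neither redeclared nor assigned -> unchanged
After the block -> 20
Result: 20

20


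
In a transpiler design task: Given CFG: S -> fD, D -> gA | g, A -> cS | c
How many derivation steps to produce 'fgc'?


Grammar: S -> fD, D -> gA | g, A -> cS | c
Deriving 'fgc':
Step 1: S -> fD => fD
Step 2: D -> gA => fgA
Step 3: A -> c => fgc
Total derivation steps: 3

3


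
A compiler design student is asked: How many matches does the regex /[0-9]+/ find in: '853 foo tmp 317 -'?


Pattern: /[0-9]+/ (int literals)
Input: '853 foo tmp 317 -'
Scanning for matches:
  Match 1: '853'
  Match 2: '317'
Total matches: 2

2


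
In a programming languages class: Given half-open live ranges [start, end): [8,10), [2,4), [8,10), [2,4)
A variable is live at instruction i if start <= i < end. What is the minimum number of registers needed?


Live ranges:
  Var0: [8, 10)
  Var1: [2, 4)
  Var2: [8, 10)
  Var3: [2, 4)
Sweep-line events (position, delta, active):
  pos=2 start -> active=1
  pos=2 start -> active=2
  pos=4 end -> active=1
  pos=4 end -> active=0
  pos=8 start -> active=1
  pos=8 start -> active=2
  pos=10 end -> active=1
  pos=10 end -> active=0
Maximum simultaneous active: 2
Minimum registers needed: 2

2


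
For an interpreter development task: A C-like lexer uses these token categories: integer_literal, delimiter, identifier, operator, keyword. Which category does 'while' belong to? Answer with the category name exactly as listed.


Token: 'while'
Checking categories:
  identifier: no
  integer_literal: no
  operator: no
  keyword: YES
  delimiter: no
Category: keyword

keyword


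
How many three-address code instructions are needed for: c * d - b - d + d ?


Expression: c * d - b - d + d
Generating three-address code (respecting * over +/- precedence):
  Instruction 1: t1 = c * d
  Instruction 2: t2 = t1 - b
  Instruction 3: t3 = t2 - d
  Instruction 4: t4 = t3 + d
Total instructions: 4

4


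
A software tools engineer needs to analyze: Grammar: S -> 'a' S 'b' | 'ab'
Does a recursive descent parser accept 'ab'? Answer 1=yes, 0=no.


Grammar accepts strings of the form a^n b^n (n >= 1)
Word: 'ab'
Counting: 1 a's and 1 b's
Check: 1 == 1? Yes
Derivation (S -> aSb applied 0 time(s), then S -> ab): S => ab
Accepted

1


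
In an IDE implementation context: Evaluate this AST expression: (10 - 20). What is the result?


Expression: (10 - 20)
Evaluating step by step:
  10 - 20 = -10
Result: -10

-10


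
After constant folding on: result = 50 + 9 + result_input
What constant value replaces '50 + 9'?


Identifying constant sub-expression:
  Original: result = 50 + 9 + result_input
  50 and 9 are both compile-time constants
  Evaluating: 50 + 9 = 59
  After folding: result = 59 + result_input

59


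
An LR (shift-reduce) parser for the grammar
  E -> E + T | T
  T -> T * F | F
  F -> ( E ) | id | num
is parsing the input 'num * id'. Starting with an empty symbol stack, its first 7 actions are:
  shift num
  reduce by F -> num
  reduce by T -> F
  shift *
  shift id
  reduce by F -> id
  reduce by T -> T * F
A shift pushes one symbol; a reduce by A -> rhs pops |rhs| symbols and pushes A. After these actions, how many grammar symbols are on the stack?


Tracking the symbol stack through each action:
  Action 1: shift 'num' : push -> stack = [num] (size 1)
  Action 2: reduce by F -> num : pop 1, push F -> stack = [F] (size 1)
  Action 3: reduce by T -> F : pop 1, push T -> stack = [T] (size 1)
  Action 4: shift '*' : push -> stack = [T, *] (size 2)
  Action 5: shift 'id' : push -> stack = [T, *, id] (size 3)
  Action 6: reduce by F -> id : pop 1, push F -> stack = [T, *, F] (size 3)
  Action 7: reduce by T -> T * F : pop 3, push T -> stack = [T] (size 1)
Final stack size: 1

1


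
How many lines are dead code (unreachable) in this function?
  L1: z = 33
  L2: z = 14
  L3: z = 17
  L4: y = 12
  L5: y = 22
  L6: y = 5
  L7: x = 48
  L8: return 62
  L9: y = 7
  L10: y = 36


Analyzing control flow:
  L1: reachable (before return)
  L2: reachable (before return)
  L3: reachable (before return)
  L4: reachable (before return)
  L5: reachable (before return)
  L6: reachable (before return)
  L7: reachable (before return)
  L8: reachable (return statement)
  L9: DEAD (after return at L8)
  L10: DEAD (after return at L8)
Return at L8, total lines = 10
Dead lines: L9 through L10
Count: 2

2


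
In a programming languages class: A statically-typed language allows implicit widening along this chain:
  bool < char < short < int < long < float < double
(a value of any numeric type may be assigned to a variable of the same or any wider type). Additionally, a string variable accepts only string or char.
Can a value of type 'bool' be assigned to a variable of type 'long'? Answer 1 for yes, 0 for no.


Target variable type: long
Source value type: bool
Numeric ranks: bool=0, long=4
Widening allowed iff rank(source) <= rank(target): 0 <= 4? Yes
Result: 1

1


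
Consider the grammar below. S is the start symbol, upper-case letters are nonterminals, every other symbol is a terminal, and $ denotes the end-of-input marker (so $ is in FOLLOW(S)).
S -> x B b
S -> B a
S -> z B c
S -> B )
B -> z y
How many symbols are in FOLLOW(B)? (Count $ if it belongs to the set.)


S is the start symbol and does not occur in any rule body, so FOLLOW(S) = {$}.
Examining every occurrence of B in a rule body:
  S -> x B b : B is followed by terminal 'b' -> add 'b'
  S -> B a : B is followed by terminal 'a' -> add 'a'
  S -> z B c : B is followed by terminal 'c' -> add 'c'
  S -> B ) : B is followed by terminal ')' -> add ')'
  B -> z y : B does not occur in the body -> contributes nothing
FOLLOW(B) = {), a, b, c}
Count: 4

4


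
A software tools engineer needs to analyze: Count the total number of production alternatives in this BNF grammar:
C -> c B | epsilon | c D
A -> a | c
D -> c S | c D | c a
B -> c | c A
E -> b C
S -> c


Counting alternatives per rule:
  C: 3 alternative(s)
  A: 2 alternative(s)
  D: 3 alternative(s)
  B: 2 alternative(s)
  E: 1 alternative(s)
  S: 1 alternative(s)
Sum: 3 + 2 + 3 + 2 + 1 + 1 = 12

12


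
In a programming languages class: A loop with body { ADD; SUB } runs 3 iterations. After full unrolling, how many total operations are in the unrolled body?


Loop body operations: ADD, SUB (2 ops per iteration)
Unrolling 3 iterations:
  Iteration 1: ADD, SUB (2 ops)
  Iteration 2: ADD, SUB (2 ops)
  Iteration 3: ADD, SUB (2 ops)
Total: 3 iterations * 2 ops/iter = 6 operations

6


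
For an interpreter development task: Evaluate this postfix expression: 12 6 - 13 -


Processing tokens left to right:
Push 12, Push 6
Pop 12 and 6, compute 12 - 6 = 6, push 6
Push 13
Pop 6 and 13, compute 6 - 13 = -7, push -7
Stack result: -7

-7


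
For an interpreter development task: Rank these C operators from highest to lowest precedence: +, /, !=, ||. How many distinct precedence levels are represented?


Looking up precedence for each operator:
  + -> precedence 5
  / -> precedence 6
  != -> precedence 3
  || -> precedence 1
Sorted highest to lowest: /, +, !=, ||
Distinct precedence values: [6, 5, 3, 1]
Number of distinct levels: 4

4


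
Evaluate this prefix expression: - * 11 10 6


Parsing prefix expression: - * 11 10 6
Step 1: Innermost operation '* 11 10'
  11 * 10 = 110
Step 2: Outer operation '- [110] 6'
  110 - 6 = 104

104


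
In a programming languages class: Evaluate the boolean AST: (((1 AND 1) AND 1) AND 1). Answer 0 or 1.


Step 1: Evaluate inner node
  1 AND 1 = 1
Step 2: Evaluate next node
  1 AND 1 = 1
Step 3: Evaluate root node
  1 AND 1 = 1

1


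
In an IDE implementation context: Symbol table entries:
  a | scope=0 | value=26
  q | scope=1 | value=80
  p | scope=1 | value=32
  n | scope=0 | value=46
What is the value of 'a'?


Searching symbol table for 'a':
  a | scope=0 | value=26 <- MATCH
  q | scope=1 | value=80
  p | scope=1 | value=32
  n | scope=0 | value=46
Found 'a' at scope 0 with value 26

26


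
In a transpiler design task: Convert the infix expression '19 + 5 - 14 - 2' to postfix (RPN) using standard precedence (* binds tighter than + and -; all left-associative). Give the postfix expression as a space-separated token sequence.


Applying the shunting-yard algorithm:
  Operand 19 -> output
  Push '+' onto operator stack -> op-stack: [+]
  Operand 5 -> output
  See '-' (prec 1); top '+' (prec 1) >= it -> pop '+' to output
  Push '-' onto operator stack -> op-stack: [-]
  Operand 14 -> output
  See '-' (prec 1); top '-' (prec 1) >= it -> pop '-' to output
  Push '-' onto operator stack -> op-stack: [-]
  Operand 2 -> output
  End of input: pop '-' to output
Postfix result: 19 5 + 14 - 2 -

19 5 + 14 - 2 -


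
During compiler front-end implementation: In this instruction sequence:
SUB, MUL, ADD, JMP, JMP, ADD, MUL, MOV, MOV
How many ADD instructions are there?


Scanning instruction sequence for ADD:
  Position 1: SUB
  Position 2: MUL
  Position 3: ADD <- MATCH
  Position 4: JMP
  Position 5: JMP
  Position 6: ADD <- MATCH
  Position 7: MUL
  Position 8: MOV
  Position 9: MOV
Matches at positions: [3, 6]
Total ADD count: 2

2


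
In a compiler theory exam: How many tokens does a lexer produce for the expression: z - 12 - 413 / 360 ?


Scanning 'z - 12 - 413 / 360'
Token 1: 'z' -> identifier
Token 2: '-' -> operator
Token 3: '12' -> integer_literal
Token 4: '-' -> operator
Token 5: '413' -> integer_literal
Token 6: '/' -> operator
Token 7: '360' -> integer_literal
Total tokens: 7

7


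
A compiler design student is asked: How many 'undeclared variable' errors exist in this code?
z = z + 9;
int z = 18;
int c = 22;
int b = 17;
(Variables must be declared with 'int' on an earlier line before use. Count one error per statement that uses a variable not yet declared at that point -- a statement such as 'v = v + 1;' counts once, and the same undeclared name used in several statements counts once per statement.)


Scanning code line by line:
  Line 1: use 'z' -> ERROR (undeclared)
  Line 2: declare 'z' -> declared = ['z']
  Line 3: declare 'c' -> declared = ['c', 'z']
  Line 4: declare 'b' -> declared = ['b', 'c', 'z']
Total undeclared variable errors: 1

1


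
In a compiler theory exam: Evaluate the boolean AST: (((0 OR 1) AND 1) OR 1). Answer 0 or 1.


Step 1: Evaluate inner node
  0 OR 1 = 1
Step 2: Evaluate next node
  1 AND 1 = 1
Step 3: Evaluate root node
  1 OR 1 = 1

1


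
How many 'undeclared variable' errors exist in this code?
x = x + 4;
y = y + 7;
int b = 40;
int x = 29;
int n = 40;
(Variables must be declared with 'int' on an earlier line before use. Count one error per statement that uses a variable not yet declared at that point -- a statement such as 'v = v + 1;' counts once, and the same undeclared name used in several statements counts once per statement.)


Scanning code line by line:
  Line 1: use 'x' -> ERROR (undeclared)
  Line 2: use 'y' -> ERROR (undeclared)
  Line 3: declare 'b' -> declared = ['b']
  Line 4: declare 'x' -> declared = ['b', 'x']
  Line 5: declare 'n' -> declared = ['b', 'n', 'x']
Total undeclared variable errors: 2

2


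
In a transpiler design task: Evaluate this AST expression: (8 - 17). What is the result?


Expression: (8 - 17)
Evaluating step by step:
  8 - 17 = -9
Result: -9

-9


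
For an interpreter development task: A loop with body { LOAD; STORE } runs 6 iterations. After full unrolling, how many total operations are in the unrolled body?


Loop body operations: LOAD, STORE (2 ops per iteration)
Unrolling 6 iterations:
  Iteration 1: LOAD, STORE (2 ops)
  Iteration 2: LOAD, STORE (2 ops)
  Iteration 3: LOAD, STORE (2 ops)
  Iteration 4: LOAD, STORE (2 ops)
  Iteration 5: LOAD, STORE (2 ops)
  Iteration 6: LOAD, STORE (2 ops)
Total: 6 iterations * 2 ops/iter = 12 operations

12


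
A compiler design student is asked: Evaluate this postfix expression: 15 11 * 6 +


Processing tokens left to right:
Push 15, Push 11
Pop 15 and 11, compute 15 * 11 = 165, push 165
Push 6
Pop 165 and 6, compute 165 + 6 = 171, push 171
Stack result: 171

171


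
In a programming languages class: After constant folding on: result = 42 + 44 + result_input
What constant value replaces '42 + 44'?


Identifying constant sub-expression:
  Original: result = 42 + 44 + result_input
  42 and 44 are both compile-time constants
  Evaluating: 42 + 44 = 86
  After folding: result = 86 + result_input

86


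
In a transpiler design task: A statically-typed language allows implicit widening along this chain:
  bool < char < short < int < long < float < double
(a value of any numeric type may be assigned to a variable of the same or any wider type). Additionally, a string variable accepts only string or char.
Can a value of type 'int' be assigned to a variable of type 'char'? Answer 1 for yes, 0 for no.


Target variable type: char
Source value type: int
Numeric ranks: int=3, char=1
Widening allowed iff rank(source) <= rank(target): 3 <= 1? No
Result: 0

0


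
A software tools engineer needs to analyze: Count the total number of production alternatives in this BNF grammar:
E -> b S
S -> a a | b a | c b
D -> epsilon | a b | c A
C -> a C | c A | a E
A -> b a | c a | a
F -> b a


Counting alternatives per rule:
  E: 1 alternative(s)
  S: 3 alternative(s)
  D: 3 alternative(s)
  C: 3 alternative(s)
  A: 3 alternative(s)
  F: 1 alternative(s)
Sum: 1 + 3 + 3 + 3 + 3 + 1 = 14

14


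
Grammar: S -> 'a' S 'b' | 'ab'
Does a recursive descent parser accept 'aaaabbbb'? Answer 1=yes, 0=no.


Grammar accepts strings of the form a^n b^n (n >= 1)
Word: 'aaaabbbb'
Counting: 4 a's and 4 b's
Check: 4 == 4? Yes
Derivation (S -> aSb applied 3 time(s), then S -> ab): S => aSb => aaSbb => aaaSbbb => aaaabbbb
Accepted

1


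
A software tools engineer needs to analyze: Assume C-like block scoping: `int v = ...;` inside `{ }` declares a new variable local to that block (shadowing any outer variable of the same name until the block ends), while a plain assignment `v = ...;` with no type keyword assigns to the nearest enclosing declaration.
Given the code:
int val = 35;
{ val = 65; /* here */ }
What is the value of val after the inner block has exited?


Analyzing scoping rules:
Outer scope: declares val = 35
Inner block: 'val = 65;' has no type keyword, so it is an assignment to the outer val (no shadowing)
The assignment changed the outer variable itself, so the new value persists after the block -> 65
Result: 65

65
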